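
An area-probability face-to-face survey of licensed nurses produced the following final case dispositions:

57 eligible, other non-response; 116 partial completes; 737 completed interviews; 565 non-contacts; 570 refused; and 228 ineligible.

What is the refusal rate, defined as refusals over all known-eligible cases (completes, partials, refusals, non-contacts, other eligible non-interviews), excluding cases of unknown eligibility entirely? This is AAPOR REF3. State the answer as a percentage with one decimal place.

27.9%

Top: 570
Denominator: 737 + 116 + 570 + 565 + 57 = 2045
REF3 = 570 / 2045 = 0.2787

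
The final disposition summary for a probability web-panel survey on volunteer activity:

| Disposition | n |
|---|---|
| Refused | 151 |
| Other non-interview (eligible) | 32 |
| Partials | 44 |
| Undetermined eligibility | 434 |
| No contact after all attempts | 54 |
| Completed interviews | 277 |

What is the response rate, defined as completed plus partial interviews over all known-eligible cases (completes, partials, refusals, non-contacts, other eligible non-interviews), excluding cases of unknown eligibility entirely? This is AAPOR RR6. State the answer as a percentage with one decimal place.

Top = 277 + 44 = 321
Denom = 277 + 44 + 151 + 54 + 32 = 558
RR6 = 321 / 558 = 0.5753

57.5%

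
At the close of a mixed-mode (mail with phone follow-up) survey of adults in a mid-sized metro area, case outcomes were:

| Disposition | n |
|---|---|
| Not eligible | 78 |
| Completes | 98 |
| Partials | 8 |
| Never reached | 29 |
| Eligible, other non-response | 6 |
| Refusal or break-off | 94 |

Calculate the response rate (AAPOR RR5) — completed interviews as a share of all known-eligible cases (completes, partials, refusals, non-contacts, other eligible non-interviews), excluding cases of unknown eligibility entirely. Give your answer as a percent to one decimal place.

Num → 98
Denom → 98 + 8 + 94 + 29 + 6 = 235
RR5 = 98 / 235 = 0.4170

41.7%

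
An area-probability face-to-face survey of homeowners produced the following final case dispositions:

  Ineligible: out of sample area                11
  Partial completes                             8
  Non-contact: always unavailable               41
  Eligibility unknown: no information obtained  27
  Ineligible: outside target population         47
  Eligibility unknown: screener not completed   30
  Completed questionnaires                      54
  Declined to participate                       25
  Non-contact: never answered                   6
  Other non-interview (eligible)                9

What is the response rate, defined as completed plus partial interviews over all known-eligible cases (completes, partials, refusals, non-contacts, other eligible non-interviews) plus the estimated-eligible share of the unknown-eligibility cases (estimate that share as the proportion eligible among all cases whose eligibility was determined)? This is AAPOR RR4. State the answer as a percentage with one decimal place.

Non-contacts = 6 + 41 = 47
Unknown if eligible = 30 + 27 = 57
Ineligible = 47 + 11 = 58
Numerator: 54 + 8 = 62
Determined eligible: 54 + 8 + 25 + 47 + 9 = 143
e = 143 / (143 + 58) = 143 / 201 = 0.7114
Estimated eligible among unknowns: 0.7114 × 57 = 40.55
Denom: 143 + 40.55 = 183.55
RR4 = 62 / 183.55 = 0.3378

33.8%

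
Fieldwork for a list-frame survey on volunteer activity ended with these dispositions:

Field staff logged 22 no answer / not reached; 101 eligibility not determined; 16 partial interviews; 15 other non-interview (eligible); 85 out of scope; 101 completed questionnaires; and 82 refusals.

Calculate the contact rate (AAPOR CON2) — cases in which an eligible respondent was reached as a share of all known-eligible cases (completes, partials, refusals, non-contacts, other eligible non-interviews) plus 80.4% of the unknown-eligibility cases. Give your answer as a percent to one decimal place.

67.5%

Numerator = 101 + 16 + 82 + 15 = 214
Eligible (known) = 101 + 16 + 82 + 22 + 15 = 236
Eligible share of unknowns = 0.8040 × 101 = 81.20
Denom = 236 + 81.20 = 317.20
CON2 = 214 / 317.20 = 0.6747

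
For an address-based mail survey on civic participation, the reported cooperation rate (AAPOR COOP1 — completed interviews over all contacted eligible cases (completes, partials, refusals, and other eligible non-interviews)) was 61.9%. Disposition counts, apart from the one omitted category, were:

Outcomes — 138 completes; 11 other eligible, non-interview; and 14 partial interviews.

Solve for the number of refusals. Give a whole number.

COOP1 = 138 / D = 0.619
D = 138 / 0.619 = 222.9
Other denominator terms total 163
refusals = 222.9 − 163 ≈ 60

60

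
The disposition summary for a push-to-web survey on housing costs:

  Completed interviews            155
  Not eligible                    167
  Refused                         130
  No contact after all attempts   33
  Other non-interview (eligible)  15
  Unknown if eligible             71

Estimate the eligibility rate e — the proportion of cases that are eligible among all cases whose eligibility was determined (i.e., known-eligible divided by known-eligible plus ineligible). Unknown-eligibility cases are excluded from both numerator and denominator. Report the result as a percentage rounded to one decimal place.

Determined eligible → 155 + 130 + 33 + 15 = 333
e = 333 / (333 + 167) = 333 / 500 = 0.6660

66.6%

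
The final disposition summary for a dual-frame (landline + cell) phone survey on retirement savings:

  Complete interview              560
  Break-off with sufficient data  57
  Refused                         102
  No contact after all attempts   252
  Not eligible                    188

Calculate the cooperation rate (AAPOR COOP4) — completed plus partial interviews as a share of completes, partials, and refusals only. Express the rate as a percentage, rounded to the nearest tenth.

85.8%

Numerator = 560 + 57 = 617
Denominator = 560 + 57 + 102 = 719
COOP4 = 617 / 719 = 0.8581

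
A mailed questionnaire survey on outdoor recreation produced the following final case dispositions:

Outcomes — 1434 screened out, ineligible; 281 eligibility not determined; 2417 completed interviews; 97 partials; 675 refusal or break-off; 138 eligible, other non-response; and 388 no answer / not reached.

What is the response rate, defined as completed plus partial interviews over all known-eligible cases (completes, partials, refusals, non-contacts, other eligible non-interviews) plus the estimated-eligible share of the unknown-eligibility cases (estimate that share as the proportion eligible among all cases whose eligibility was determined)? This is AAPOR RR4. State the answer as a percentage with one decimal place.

64.2%

Num → 2417 + 97 = 2514
Determined eligible → 2417 + 97 + 675 + 388 + 138 = 3715
e = 3715 / (3715 + 1434) = 3715 / 5149 = 0.7215
Estimated eligible among unknowns → 0.7215 × 281 = 202.74
Denom → 3715 + 202.74 = 3917.74
RR4 = 2514 / 3917.74 = 0.6417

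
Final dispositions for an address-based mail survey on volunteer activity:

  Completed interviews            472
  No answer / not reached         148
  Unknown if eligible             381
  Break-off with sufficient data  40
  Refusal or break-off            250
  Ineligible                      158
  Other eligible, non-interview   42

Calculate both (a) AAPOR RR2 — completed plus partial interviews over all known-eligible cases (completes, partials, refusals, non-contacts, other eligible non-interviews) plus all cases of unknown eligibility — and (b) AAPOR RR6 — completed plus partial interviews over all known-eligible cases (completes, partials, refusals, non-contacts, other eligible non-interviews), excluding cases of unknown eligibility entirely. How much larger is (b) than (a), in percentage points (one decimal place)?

Numerator = 472 + 40 = 512
Denominator = 472 + 40 + 250 + 148 + 42 + 381 = 1333
RR2 = 512 / 1333 = 0.3841
Denominator = 472 + 40 + 250 + 148 + 42 = 952
RR6 = 512 / 952 = 0.5378
Difference = 53.78 − 38.41 = 15.37 percentage points

15.4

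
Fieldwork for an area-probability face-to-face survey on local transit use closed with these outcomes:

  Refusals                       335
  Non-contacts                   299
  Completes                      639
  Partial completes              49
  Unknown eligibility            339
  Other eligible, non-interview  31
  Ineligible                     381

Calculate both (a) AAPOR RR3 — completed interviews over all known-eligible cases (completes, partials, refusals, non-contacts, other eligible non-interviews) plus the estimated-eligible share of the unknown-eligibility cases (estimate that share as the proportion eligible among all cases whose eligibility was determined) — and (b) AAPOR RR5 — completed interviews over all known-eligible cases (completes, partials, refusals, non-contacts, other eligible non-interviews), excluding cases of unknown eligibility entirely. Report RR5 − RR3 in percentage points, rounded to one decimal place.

7.7

Top = 639
Eligible (known) = 639 + 49 + 335 + 299 + 31 = 1353
e = 1353 / (1353 + 381) = 1353 / 1734 = 0.7803
Eligible share of unknowns = 0.7803 × 339 = 264.52
Base = 1353 + 264.52 = 1617.52
RR3 = 639 / 1617.52 = 0.3950
Base = 639 + 49 + 335 + 299 + 31 = 1353
RR5 = 639 / 1353 = 0.4723
Difference = 47.23 − 39.50 = 7.73 percentage points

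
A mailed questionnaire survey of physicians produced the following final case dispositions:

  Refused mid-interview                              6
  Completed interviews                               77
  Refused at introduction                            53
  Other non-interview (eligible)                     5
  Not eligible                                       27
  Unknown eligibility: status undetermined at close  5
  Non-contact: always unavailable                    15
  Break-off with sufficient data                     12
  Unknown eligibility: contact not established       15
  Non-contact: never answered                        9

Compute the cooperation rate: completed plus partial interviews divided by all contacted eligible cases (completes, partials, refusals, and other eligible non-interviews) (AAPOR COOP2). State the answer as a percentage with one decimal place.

58.2%

Declined to participate = 53 + 6 = 59
Non-contacts = 9 + 15 = 24
Eligibility not determined = 15 + 5 = 20
Numerator = 77 + 12 = 89
Base = 77 + 12 + 59 + 5 = 153
COOP2 = 89 / 153 = 0.5817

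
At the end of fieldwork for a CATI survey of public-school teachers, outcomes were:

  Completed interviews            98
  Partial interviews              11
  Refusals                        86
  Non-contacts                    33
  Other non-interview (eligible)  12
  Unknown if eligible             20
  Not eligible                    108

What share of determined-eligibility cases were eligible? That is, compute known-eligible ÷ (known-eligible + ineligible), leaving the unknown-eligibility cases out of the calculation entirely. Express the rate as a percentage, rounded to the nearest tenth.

Eligible (known): 98 + 11 + 86 + 33 + 12 = 240
e = 240 / (240 + 108) = 240 / 348 = 0.6897

69.0%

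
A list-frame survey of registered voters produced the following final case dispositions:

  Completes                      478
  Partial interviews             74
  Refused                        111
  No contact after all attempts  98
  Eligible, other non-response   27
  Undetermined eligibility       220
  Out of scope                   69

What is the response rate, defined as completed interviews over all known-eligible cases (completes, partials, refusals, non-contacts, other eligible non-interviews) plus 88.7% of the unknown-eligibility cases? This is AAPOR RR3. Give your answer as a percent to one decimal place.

48.6%

Num = 478
Known eligible = 478 + 74 + 111 + 98 + 27 = 788
e × U = 0.8870 × 220 = 195.14
Base = 788 + 195.14 = 983.14
RR3 = 478 / 983.14 = 0.4862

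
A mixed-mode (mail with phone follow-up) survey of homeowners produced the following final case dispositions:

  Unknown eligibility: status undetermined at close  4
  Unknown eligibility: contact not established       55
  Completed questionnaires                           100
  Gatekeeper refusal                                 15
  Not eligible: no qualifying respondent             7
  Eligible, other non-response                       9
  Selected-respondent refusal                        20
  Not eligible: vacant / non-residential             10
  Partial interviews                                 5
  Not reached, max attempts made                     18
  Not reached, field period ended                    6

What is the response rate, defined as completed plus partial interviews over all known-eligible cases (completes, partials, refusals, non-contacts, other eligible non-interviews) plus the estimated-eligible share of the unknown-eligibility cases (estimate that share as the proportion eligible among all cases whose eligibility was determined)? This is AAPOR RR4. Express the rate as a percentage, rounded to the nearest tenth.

46.3%

Declined to participate = 15 + 20 = 35
Non-contacts = 6 + 18 = 24
Unknown if eligible = 55 + 4 = 59
Not eligible = 7 + 10 = 17
Numerator: 100 + 5 = 105
Eligible (known): 100 + 5 + 35 + 24 + 9 = 173
e = 173 / (173 + 17) = 173 / 190 = 0.9105
Estimated eligible among unknowns: 0.9105 × 59 = 53.72
Denom: 173 + 53.72 = 226.72
RR4 = 105 / 226.72 = 0.4631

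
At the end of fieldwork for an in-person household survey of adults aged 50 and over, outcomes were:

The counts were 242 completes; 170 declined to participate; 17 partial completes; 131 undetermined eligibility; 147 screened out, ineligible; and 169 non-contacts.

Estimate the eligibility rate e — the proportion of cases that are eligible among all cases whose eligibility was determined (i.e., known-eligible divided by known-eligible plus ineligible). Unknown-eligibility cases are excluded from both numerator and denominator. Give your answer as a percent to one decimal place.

Determined eligible: 242 + 17 + 170 + 169 = 598
e = 598 / (598 + 147) = 598 / 745 = 0.8027

80.3%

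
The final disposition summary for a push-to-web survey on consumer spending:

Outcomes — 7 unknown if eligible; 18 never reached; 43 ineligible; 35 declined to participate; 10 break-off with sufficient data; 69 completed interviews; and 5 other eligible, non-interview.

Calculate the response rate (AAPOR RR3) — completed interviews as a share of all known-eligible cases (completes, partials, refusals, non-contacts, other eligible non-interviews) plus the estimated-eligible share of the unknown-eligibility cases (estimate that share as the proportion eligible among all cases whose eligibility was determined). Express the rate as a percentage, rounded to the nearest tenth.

48.5%

Num → 69
Eligible (known) → 69 + 10 + 35 + 18 + 5 = 137
e = 137 / (137 + 43) = 137 / 180 = 0.7611
Eligible share of unknowns → 0.7611 × 7 = 5.33
Base → 137 + 5.33 = 142.33
RR3 = 69 / 142.33 = 0.4848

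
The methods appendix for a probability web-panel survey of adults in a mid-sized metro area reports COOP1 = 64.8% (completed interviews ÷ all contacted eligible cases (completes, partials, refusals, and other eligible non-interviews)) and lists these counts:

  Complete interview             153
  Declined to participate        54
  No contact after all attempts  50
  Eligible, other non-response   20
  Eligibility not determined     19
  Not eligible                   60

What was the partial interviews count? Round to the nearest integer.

COOP1 = 153 / D = 0.648
D = 153 / 0.648 = 236.1
Remaining denominator categories sum to 227
partial interviews = 236.1 − 227 ≈ 9

9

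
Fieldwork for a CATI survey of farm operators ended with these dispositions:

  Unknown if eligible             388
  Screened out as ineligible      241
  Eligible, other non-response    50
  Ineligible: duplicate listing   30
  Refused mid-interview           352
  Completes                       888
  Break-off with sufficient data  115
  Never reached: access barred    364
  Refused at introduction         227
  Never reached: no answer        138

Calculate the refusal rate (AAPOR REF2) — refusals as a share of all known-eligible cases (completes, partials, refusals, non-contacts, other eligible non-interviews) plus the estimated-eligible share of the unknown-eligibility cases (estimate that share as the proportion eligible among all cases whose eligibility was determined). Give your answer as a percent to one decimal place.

Declined to participate = 227 + 352 = 579
No contact after all attempts = 138 + 364 = 502
Screened out, ineligible = 241 + 30 = 271
Numerator: 579
Known eligible: 888 + 115 + 579 + 502 + 50 = 2134
e = 2134 / (2134 + 271) = 2134 / 2405 = 0.8873
Estimated eligible among unknowns: 0.8873 × 388 = 344.27
Denom: 2134 + 344.27 = 2478.27
REF2 = 579 / 2478.27 = 0.2336

23.4%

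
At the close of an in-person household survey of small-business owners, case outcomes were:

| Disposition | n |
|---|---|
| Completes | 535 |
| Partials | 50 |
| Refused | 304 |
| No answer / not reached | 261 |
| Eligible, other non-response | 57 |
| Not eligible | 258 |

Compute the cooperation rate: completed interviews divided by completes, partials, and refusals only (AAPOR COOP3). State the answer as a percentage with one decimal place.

60.2%

Numerator = 535
Denom = 535 + 50 + 304 = 889
COOP3 = 535 / 889 = 0.6018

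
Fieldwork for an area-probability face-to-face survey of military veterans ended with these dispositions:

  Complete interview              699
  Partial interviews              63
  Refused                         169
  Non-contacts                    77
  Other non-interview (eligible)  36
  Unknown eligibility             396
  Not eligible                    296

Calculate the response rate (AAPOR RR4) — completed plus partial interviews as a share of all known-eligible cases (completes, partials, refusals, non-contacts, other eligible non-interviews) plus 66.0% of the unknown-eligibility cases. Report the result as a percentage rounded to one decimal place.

58.4%

Numerator: 699 + 63 = 762
Determined eligible: 699 + 63 + 169 + 77 + 36 = 1044
e × U: 0.6600 × 396 = 261.36
Denominator: 1044 + 261.36 = 1305.36
RR4 = 762 / 1305.36 = 0.5837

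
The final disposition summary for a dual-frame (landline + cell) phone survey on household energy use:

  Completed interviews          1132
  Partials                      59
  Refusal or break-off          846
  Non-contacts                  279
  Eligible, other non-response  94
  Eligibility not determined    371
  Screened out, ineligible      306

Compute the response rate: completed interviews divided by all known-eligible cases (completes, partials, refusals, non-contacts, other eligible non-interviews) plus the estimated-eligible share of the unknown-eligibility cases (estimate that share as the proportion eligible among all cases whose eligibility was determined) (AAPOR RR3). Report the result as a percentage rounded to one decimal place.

41.3%

Num → 1132
Determined eligible → 1132 + 59 + 846 + 279 + 94 = 2410
e = 2410 / (2410 + 306) = 2410 / 2716 = 0.8873
e × U → 0.8873 × 371 = 329.19
Denom → 2410 + 329.19 = 2739.19
RR3 = 1132 / 2739.19 = 0.4133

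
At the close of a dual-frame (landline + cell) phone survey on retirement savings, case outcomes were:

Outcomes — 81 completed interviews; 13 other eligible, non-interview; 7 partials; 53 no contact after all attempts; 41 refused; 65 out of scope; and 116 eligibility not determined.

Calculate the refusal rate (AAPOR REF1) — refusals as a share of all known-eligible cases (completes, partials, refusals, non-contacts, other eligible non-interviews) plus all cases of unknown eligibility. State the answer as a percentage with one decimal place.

Numerator: 41
Denom: 81 + 7 + 41 + 53 + 13 + 116 = 311
REF1 = 41 / 311 = 0.1318

13.2%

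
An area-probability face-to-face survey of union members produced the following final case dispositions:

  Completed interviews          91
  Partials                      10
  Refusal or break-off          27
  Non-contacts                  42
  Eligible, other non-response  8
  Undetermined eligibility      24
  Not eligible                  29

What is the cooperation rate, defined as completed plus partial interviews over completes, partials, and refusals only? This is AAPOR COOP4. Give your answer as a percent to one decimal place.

78.9%

Numerator → 91 + 10 = 101
Denom → 91 + 10 + 27 = 128
COOP4 = 101 / 128 = 0.7891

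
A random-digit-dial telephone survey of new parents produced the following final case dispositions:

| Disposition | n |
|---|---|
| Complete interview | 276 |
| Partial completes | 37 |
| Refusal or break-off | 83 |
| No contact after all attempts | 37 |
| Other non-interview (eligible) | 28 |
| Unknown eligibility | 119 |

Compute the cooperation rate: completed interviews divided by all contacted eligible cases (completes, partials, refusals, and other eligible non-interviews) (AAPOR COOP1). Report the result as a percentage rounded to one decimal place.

65.1%

Numerator = 276
Denominator = 276 + 37 + 83 + 28 = 424
COOP1 = 276 / 424 = 0.6509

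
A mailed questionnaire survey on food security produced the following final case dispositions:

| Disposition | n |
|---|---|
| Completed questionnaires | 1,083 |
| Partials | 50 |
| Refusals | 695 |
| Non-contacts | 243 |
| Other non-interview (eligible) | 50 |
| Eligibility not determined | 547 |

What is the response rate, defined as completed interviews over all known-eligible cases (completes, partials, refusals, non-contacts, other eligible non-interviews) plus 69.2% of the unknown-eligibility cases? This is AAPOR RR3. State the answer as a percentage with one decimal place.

43.3%

Num: 1083
Known eligible: 1083 + 50 + 695 + 243 + 50 = 2121
e × U: 0.6920 × 547 = 378.52
Base: 2121 + 378.52 = 2499.52
RR3 = 1083 / 2499.52 = 0.4333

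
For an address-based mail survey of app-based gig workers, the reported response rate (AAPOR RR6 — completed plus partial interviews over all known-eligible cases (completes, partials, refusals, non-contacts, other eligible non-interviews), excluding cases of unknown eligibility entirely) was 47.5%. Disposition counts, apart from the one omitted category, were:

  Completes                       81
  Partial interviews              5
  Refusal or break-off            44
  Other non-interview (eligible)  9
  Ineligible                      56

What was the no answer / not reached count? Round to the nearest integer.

Num: 81 + 5 = 86
RR6 = 86 / D = 0.475
D = 86 / 0.475 = 181.1
Rest of base = 139
no answer / not reached = 181.1 − 139 ≈ 42

42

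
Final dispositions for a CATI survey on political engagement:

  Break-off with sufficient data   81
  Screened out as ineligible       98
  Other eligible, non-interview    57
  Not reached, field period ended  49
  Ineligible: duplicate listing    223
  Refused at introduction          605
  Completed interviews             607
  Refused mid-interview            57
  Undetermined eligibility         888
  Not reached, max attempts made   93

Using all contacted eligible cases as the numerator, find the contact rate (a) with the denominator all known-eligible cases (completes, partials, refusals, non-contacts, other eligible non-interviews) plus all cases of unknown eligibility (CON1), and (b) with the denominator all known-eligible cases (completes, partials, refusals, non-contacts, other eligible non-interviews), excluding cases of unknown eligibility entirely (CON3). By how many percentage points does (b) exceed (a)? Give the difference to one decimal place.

Refused = 605 + 57 = 662
Non-contacts = 49 + 93 = 142
Not eligible = 98 + 223 = 321
Numerator: 607 + 81 + 662 + 57 = 1407
Denominator: 607 + 81 + 662 + 142 + 57 + 888 = 2437
CON1 = 1407 / 2437 = 0.5773
Denominator: 607 + 81 + 662 + 142 + 57 = 1549
CON3 = 1407 / 1549 = 0.9083
Difference = 90.83 − 57.73 = 33.10 percentage points

33.1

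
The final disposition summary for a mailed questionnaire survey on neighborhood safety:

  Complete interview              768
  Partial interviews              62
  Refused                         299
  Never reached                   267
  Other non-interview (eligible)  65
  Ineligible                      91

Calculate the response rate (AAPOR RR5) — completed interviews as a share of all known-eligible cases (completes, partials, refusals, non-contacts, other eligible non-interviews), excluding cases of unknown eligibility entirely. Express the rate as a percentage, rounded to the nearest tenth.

52.6%

Numerator = 768
Base = 768 + 62 + 299 + 267 + 65 = 1461
RR5 = 768 / 1461 = 0.5257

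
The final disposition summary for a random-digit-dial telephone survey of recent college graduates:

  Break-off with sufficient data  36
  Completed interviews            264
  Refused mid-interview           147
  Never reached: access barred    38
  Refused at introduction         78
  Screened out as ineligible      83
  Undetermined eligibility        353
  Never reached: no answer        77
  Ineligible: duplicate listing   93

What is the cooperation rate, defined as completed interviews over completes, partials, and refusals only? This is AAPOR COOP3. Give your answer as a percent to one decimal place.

50.3%

Refusals = 78 + 147 = 225
Non-contacts = 77 + 38 = 115
Not eligible = 83 + 93 = 176
Numerator → 264
Denom → 264 + 36 + 225 = 525
COOP3 = 264 / 525 = 0.5029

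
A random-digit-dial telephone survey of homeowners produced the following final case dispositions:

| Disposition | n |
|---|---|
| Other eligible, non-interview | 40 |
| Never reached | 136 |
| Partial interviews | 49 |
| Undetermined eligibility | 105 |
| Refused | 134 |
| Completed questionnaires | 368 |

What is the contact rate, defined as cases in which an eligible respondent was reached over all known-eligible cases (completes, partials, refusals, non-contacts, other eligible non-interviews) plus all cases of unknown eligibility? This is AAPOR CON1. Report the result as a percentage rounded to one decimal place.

71.0%

Num = 368 + 49 + 134 + 40 = 591
Base = 368 + 49 + 134 + 136 + 40 + 105 = 832
CON1 = 591 / 832 = 0.7103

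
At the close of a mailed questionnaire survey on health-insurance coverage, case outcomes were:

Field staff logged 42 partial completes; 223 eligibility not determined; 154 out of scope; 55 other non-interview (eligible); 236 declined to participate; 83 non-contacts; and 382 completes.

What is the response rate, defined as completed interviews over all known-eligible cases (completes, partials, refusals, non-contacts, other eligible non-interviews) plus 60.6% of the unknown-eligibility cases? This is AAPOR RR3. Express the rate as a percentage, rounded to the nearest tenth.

Top → 382
Known eligible → 382 + 42 + 236 + 83 + 55 = 798
Eligible share of unknowns → 0.6060 × 223 = 135.14
Denom → 798 + 135.14 = 933.14
RR3 = 382 / 933.14 = 0.4094

40.9%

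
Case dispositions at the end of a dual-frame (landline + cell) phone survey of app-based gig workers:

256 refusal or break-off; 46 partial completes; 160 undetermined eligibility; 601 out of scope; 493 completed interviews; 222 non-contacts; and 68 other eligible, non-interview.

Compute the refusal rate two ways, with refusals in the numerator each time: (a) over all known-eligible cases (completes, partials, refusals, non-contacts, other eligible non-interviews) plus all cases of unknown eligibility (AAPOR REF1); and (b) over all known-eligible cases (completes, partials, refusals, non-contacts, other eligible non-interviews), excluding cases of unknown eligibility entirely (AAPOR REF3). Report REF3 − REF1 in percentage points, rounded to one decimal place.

3.0

Top: 256
Base: 493 + 46 + 256 + 222 + 68 + 160 = 1245
REF1 = 256 / 1245 = 0.2056
Base: 493 + 46 + 256 + 222 + 68 = 1085
REF3 = 256 / 1085 = 0.2359
Difference = 23.59 − 20.56 = 3.03 percentage points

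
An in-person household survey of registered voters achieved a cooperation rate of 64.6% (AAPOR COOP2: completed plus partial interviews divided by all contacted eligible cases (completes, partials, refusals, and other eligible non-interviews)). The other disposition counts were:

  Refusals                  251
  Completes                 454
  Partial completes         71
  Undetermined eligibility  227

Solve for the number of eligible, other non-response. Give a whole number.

37

Top: 454 + 71 = 525
COOP2 = 525 / D = 0.646
D = 525 / 0.646 = 812.7
Other denominator terms total 776
eligible, other non-response = 812.7 − 776 ≈ 37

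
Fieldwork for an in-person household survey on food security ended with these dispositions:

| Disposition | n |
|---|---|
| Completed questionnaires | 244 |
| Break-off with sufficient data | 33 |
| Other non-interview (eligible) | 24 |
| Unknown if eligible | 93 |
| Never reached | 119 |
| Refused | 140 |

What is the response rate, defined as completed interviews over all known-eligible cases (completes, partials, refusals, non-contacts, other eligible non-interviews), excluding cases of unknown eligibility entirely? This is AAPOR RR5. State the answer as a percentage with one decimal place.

43.6%

Num = 244
Denom = 244 + 33 + 140 + 119 + 24 = 560
RR5 = 244 / 560 = 0.4357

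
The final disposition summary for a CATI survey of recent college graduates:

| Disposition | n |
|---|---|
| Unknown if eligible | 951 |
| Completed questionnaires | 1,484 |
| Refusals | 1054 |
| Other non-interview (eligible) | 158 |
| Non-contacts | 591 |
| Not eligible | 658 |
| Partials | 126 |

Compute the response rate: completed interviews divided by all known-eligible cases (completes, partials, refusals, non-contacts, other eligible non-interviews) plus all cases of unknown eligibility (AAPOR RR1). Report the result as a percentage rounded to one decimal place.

34.0%

Top → 1484
Denominator → 1484 + 126 + 1054 + 591 + 158 + 951 = 4364
RR1 = 1484 / 4364 = 0.3401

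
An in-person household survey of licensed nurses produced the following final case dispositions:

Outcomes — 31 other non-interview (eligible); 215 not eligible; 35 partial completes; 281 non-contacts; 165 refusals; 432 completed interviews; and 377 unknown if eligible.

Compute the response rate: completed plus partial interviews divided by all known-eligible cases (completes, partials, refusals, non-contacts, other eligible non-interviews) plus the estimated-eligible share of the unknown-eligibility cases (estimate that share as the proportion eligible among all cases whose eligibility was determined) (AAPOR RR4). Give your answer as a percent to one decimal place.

37.3%

Num: 432 + 35 = 467
Known eligible: 432 + 35 + 165 + 281 + 31 = 944
e = 944 / (944 + 215) = 944 / 1159 = 0.8145
Estimated eligible among unknowns: 0.8145 × 377 = 307.07
Denom: 944 + 307.07 = 1251.07
RR4 = 467 / 1251.07 = 0.3733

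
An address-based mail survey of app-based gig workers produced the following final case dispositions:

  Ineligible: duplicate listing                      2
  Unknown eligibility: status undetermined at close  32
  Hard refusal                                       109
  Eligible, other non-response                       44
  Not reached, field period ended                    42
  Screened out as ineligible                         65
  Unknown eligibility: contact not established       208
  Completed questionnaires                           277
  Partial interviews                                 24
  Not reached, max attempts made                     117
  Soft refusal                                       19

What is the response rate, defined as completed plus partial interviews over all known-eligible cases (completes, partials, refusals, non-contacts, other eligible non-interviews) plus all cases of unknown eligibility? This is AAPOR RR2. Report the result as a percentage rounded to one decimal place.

Declined to participate = 109 + 19 = 128
Never reached = 42 + 117 = 159
Unknown if eligible = 208 + 32 = 240
Screened out, ineligible = 65 + 2 = 67
Numerator → 277 + 24 = 301
Denom → 277 + 24 + 128 + 159 + 44 + 240 = 872
RR2 = 301 / 872 = 0.3452

34.5%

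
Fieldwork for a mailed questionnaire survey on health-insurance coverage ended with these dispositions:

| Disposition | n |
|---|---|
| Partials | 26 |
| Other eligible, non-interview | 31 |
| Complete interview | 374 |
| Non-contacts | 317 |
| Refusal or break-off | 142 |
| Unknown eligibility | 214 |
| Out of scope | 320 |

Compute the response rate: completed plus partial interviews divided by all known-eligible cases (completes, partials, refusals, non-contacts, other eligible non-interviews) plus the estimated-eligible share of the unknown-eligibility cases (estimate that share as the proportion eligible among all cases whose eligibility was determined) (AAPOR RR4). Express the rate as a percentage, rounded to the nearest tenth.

Numerator: 374 + 26 = 400
Known eligible: 374 + 26 + 142 + 317 + 31 = 890
e = 890 / (890 + 320) = 890 / 1210 = 0.7355
Estimated eligible among unknowns: 0.7355 × 214 = 157.40
Base: 890 + 157.40 = 1047.40
RR4 = 400 / 1047.40 = 0.3819

38.2%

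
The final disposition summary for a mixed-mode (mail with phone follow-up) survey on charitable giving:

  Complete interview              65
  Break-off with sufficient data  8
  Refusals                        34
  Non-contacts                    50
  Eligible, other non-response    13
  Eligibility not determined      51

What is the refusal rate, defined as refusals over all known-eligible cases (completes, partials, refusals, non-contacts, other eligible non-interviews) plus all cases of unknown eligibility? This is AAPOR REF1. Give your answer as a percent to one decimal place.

15.4%

Numerator = 34
Denom = 65 + 8 + 34 + 50 + 13 + 51 = 221
REF1 = 34 / 221 = 0.1538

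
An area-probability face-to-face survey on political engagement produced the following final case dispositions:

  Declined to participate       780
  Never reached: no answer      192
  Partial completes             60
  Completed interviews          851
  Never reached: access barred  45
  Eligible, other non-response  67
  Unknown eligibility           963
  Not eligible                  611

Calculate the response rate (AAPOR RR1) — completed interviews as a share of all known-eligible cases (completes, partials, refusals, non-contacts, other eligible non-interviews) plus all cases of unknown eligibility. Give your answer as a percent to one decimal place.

28.8%

Never reached = 192 + 45 = 237
Top = 851
Base = 851 + 60 + 780 + 237 + 67 + 963 = 2958
RR1 = 851 / 2958 = 0.2877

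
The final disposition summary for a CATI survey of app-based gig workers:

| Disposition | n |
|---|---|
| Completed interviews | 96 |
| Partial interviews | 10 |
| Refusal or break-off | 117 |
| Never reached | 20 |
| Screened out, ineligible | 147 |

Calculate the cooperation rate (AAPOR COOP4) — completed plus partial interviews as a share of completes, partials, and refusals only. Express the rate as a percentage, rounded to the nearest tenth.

Numerator = 96 + 10 = 106
Denom = 96 + 10 + 117 = 223
COOP4 = 106 / 223 = 0.4753

47.5%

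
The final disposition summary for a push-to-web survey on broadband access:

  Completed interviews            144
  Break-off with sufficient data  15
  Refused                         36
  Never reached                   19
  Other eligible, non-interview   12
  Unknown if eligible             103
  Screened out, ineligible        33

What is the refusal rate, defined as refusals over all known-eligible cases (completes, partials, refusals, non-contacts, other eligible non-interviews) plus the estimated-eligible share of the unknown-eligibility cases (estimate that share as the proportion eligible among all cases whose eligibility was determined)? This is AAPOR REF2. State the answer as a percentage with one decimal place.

Numerator: 36
Determined eligible: 144 + 15 + 36 + 19 + 12 = 226
e = 226 / (226 + 33) = 226 / 259 = 0.8726
Eligible share of unknowns: 0.8726 × 103 = 89.88
Denom: 226 + 89.88 = 315.88
REF2 = 36 / 315.88 = 0.1140

11.4%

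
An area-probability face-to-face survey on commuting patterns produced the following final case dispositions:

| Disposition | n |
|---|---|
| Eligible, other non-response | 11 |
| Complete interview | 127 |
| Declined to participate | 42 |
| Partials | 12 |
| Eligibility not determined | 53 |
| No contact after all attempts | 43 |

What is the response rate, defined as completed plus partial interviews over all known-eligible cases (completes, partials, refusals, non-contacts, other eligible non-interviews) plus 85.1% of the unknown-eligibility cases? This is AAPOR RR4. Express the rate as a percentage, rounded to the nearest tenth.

Top → 127 + 12 = 139
Known eligible → 127 + 12 + 42 + 43 + 11 = 235
Estimated eligible among unknowns → 0.8510 × 53 = 45.10
Base → 235 + 45.10 = 280.10
RR4 = 139 / 280.10 = 0.4963

49.6%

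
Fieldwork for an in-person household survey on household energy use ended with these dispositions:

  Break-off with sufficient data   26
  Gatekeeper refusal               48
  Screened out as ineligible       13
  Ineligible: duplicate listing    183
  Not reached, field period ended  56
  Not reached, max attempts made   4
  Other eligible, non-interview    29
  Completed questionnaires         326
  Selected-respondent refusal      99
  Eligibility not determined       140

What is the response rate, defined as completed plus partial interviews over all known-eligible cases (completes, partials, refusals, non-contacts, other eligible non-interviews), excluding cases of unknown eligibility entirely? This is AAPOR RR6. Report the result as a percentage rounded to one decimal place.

59.9%

Refusal or break-off = 48 + 99 = 147
Non-contacts = 56 + 4 = 60
Screened out, ineligible = 13 + 183 = 196
Numerator = 326 + 26 = 352
Denominator = 326 + 26 + 147 + 60 + 29 = 588
RR6 = 352 / 588 = 0.5986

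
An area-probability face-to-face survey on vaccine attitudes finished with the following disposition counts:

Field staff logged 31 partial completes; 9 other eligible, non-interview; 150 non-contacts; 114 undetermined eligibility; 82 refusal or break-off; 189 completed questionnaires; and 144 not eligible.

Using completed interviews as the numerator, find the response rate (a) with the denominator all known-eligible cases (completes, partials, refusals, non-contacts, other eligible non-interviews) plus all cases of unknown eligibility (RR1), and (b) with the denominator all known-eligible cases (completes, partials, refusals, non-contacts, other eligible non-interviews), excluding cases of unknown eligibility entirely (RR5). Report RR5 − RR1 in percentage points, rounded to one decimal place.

Num = 189
Base = 189 + 31 + 82 + 150 + 9 + 114 = 575
RR1 = 189 / 575 = 0.3287
Base = 189 + 31 + 82 + 150 + 9 = 461
RR5 = 189 / 461 = 0.4100
Difference = 41.00 − 32.87 = 8.13 percentage points

8.1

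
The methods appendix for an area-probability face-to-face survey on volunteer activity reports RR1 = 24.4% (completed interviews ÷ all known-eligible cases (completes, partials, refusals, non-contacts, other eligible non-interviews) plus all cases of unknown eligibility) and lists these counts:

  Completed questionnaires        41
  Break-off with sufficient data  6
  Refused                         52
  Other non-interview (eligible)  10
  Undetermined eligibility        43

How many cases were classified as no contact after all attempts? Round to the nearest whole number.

RR1 = 41 / D = 0.244
D = 41 / 0.244 = 168.0
Remaining denominator categories sum to 152
no contact after all attempts = 168.0 − 152 ≈ 16

16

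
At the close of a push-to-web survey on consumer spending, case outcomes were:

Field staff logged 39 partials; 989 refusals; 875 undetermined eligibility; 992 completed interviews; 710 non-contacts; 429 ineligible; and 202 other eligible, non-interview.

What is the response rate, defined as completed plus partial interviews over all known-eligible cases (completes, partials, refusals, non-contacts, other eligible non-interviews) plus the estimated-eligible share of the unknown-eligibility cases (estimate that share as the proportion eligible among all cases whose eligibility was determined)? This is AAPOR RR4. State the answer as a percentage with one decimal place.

Num = 992 + 39 = 1031
Determined eligible = 992 + 39 + 989 + 710 + 202 = 2932
e = 2932 / (2932 + 429) = 2932 / 3361 = 0.8724
Eligible share of unknowns = 0.8724 × 875 = 763.35
Denominator = 2932 + 763.35 = 3695.35
RR4 = 1031 / 3695.35 = 0.2790

27.9%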